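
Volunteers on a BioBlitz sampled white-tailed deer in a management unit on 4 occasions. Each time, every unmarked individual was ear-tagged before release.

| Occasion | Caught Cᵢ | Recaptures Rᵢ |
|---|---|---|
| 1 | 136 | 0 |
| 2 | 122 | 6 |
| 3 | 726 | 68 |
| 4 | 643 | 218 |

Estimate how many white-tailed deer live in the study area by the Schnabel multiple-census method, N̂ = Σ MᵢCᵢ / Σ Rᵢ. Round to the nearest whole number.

Marked at large before each occasion: Mᵢ = Σⱼ<ᵢ (Cⱼ − Rⱼ) → M1=0, M2=136, M3=252, M4=910
Σ MᵢCᵢ = 0·136 + 136·122 + 252·726 + 910·643 = 0 + 16592 + 182952 + 585130 = 784674
Σ Rᵢ = 0 + 6 + 68 + 218 = 292
N̂ = 784674 / 292 ≈ 2687.2 → 2687

N ≈ 2687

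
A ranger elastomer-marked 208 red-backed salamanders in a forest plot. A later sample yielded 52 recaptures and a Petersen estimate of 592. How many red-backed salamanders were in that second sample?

C = 148

From N = M·C/R: C = N·R / M = 592·52 / 208 = 30784 / 208 = 148.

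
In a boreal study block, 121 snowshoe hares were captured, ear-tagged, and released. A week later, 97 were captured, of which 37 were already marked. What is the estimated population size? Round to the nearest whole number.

N ≈ 317

Lincoln-Petersen assumes M/N = R/C, so N = M·C / R.
N = (121 × 97) / 37 = 11737 / 37 ≈ 317.2 → 317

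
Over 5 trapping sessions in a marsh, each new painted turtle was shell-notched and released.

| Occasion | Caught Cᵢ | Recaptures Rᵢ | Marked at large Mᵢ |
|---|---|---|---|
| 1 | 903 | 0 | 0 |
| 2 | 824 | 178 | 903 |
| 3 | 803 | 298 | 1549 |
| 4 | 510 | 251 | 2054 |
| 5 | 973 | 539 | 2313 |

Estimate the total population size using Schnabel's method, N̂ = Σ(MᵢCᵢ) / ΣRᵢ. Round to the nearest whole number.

Σ MᵢCᵢ = 0·903 + 903·824 + 1549·803 + 2054·510 + 2313·973 = 0 + 744072 + 1243847 + 1047540 + 2250549 = 5286008
Σ Rᵢ = 0 + 178 + 298 + 251 + 539 = 1266
N̂ = 5286008 / 1266 ≈ 4175.4 → 4175

N ≈ 4175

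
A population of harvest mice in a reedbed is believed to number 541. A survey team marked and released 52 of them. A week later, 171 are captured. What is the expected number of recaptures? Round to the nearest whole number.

Expected recaptures E[R] = M·C / N.
E[R] = 52 × 171 / 541 = 8892 / 541 ≈ 16.4 → 16

expected recaptures ≈ 16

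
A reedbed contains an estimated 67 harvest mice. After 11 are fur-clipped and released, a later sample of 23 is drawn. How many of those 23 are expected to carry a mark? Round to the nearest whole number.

expected recaptures ≈ 4

Expected recaptures E[R] = M·C / N.
E[R] = 11 × 23 / 67 = 253 / 67 ≈ 3.8 → 4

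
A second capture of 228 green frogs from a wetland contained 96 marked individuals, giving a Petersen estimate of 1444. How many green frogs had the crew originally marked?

From N = M·C/R: M = N·R / C = 1444·96 / 228 = 138624 / 228 = 608.

M = 608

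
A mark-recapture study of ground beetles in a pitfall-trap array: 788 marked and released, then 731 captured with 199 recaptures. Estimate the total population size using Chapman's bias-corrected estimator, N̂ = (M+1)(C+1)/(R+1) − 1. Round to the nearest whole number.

N̂ = (788+1)(731+1)/(199+1) − 1 = 789·732/200 − 1
= 577548/200 − 1 ≈ 2887.7 − 1 ≈ 2886.7 → 2887

N ≈ 2887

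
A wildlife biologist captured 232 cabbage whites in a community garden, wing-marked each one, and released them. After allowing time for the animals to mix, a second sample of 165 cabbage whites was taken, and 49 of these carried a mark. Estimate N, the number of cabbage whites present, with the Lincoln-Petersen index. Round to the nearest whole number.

N ≈ 781

Lincoln-Petersen assumes M/N = R/C, so N = M·C / R.
N = (232 × 165) / 49 = 38280 / 49 ≈ 781.2 → 781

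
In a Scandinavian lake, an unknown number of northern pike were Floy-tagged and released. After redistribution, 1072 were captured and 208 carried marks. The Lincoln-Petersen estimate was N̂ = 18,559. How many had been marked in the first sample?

M = 3601

From N = M·C/R: M = N·R / C = 18559·208 / 1072 = 3860272 / 1072 = 3601.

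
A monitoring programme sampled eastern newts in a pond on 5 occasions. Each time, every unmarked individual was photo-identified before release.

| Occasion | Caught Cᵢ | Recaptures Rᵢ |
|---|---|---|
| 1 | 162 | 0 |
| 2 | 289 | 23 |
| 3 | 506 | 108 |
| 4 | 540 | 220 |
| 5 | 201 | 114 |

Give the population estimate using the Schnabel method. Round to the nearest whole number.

N ≈ 2021

Marked at large before each occasion: Mᵢ = Σⱼ<ᵢ (Cⱼ − Rⱼ) → M1=0, M2=162, M3=428, M4=826, M5=1146
Σ MᵢCᵢ = 0·162 + 162·289 + 428·506 + 826·540 + 1146·201 = 0 + 46818 + 216568 + 446040 + 230346 = 939772
Σ Rᵢ = 0 + 23 + 108 + 220 + 114 = 465
N̂ = 939772 / 465 ≈ 2021.0 → 2021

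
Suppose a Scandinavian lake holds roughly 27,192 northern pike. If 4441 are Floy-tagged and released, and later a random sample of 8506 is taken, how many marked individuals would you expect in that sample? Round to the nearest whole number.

expected recaptures ≈ 1389

Expected recaptures E[R] = M·C / N.
E[R] = 4441 × 8506 / 27192 = 37775146 / 27192 ≈ 1389.2 → 1389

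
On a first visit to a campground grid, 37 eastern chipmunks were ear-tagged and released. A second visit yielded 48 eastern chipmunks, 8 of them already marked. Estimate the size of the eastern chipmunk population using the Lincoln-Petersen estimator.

N = (37 × 48) / 8 = 1776 / 8 = 222

N = 222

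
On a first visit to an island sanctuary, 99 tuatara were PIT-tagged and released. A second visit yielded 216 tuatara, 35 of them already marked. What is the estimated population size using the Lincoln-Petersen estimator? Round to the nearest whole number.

N ≈ 611

If marked individuals mix randomly, R/C ≈ M/N, giving N ≈ M·C/R.
N = (99 × 216) / 35 = 21384 / 35 ≈ 611.0 → 611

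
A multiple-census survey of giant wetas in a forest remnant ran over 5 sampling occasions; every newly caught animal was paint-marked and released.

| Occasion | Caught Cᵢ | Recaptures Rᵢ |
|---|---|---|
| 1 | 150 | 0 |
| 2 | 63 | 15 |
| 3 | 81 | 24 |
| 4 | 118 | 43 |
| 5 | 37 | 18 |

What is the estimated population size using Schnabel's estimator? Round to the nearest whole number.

N ≈ 678

Marked at large before each occasion: Mᵢ = Σⱼ<ᵢ (Cⱼ − Rⱼ) → M1=0, M2=150, M3=198, M4=255, M5=330
Σ MᵢCᵢ = 0·150 + 150·63 + 198·81 + 255·118 + 330·37 = 0 + 9450 + 16038 + 30090 + 12210 = 67788
Σ Rᵢ = 0 + 15 + 24 + 43 + 18 = 100
N̂ = 67788 / 100 ≈ 677.9 → 678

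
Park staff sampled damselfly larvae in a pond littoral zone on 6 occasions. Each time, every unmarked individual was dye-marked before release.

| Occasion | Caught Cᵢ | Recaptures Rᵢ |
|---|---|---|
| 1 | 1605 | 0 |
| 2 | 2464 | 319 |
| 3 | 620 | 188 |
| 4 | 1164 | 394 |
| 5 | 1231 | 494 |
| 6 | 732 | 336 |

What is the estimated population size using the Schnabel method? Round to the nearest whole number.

N ≈ 12,367

Marked at large before each occasion: Mᵢ = Σⱼ<ᵢ (Cⱼ − Rⱼ) → M1=0, M2=1605, M3=3750, M4=4182, M5=4952, M6=5689
Σ MᵢCᵢ = 0·1605 + 1605·2464 + 3750·620 + 4182·1164 + 4952·1231 + 5689·732 = 0 + 3954720 + 2325000 + 4867848 + 6095912 + 4164348 = 21407828
Σ Rᵢ = 0 + 319 + 188 + 394 + 494 + 336 = 1731
N̂ = 21407828 / 1731 ≈ 12367.3 → 12367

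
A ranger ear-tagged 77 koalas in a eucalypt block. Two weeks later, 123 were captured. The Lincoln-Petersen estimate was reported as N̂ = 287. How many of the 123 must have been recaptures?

R = 33

From N = M·C/R: R = M·C / N = 77·123 / 287 = 9471 / 287 = 33.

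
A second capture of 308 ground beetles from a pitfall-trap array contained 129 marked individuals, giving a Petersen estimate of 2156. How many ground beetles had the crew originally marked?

M = 903

From N = M·C/R: M = N·R / C = 2156·129 / 308 = 278124 / 308 = 903.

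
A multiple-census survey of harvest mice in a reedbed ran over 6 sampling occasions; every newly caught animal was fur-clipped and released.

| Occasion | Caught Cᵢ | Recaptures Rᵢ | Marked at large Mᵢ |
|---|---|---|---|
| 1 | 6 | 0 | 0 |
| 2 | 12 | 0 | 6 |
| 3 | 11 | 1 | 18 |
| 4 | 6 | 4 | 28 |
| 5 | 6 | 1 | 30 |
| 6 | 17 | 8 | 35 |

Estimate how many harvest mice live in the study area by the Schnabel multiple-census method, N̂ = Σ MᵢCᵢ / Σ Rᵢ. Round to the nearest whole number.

N ≈ 87

Σ MᵢCᵢ = 0·6 + 6·12 + 18·11 + 28·6 + 30·6 + 35·17 = 0 + 72 + 198 + 168 + 180 + 595 = 1213
Σ Rᵢ = 0 + 0 + 1 + 4 + 1 + 8 = 14
N̂ = 1213 / 14 ≈ 86.6 → 87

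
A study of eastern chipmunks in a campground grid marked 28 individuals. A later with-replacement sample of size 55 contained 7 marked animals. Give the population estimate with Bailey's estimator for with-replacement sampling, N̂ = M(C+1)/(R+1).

N = 196

N̂ = 28·(55+1)/(7+1) = 28·56/8 = 1568/8 = 196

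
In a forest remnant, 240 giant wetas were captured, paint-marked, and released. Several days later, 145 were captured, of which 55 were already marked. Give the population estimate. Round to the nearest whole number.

N = (240 × 145) / 55 = 34800 / 55 ≈ 632.7 → 633

N ≈ 633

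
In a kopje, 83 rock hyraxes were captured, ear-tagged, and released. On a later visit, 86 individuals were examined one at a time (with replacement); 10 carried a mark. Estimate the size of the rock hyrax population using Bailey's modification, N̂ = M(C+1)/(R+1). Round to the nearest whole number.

N̂ = 83·(86+1)/(10+1) = 83·87/11 = 7221/11 ≈ 656.45 → 656

N ≈ 656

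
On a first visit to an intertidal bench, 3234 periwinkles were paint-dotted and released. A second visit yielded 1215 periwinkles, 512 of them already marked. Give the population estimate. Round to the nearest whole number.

N = (3234 × 1215) / 512 = 3929310 / 512 ≈ 7674.4 → 7674

N ≈ 7674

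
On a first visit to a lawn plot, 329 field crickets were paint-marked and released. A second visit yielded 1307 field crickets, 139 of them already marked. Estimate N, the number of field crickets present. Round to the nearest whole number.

N ≈ 3094

N = (329 × 1307) / 139 = 430003 / 139 ≈ 3093.5 → 3094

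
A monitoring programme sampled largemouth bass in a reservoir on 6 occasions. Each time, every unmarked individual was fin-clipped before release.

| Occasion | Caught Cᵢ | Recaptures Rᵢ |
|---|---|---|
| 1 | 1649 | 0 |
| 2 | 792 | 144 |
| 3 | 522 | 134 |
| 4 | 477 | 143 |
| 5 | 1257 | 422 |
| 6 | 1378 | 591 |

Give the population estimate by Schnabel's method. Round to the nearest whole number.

Marked at large before each occasion: Mᵢ = Σⱼ<ᵢ (Cⱼ − Rⱼ) → M1=0, M2=1649, M3=2297, M4=2685, M5=3019, M6=3854
Σ MᵢCᵢ = 0·1649 + 1649·792 + 2297·522 + 2685·477 + 3019·1257 + 3854·1378 = 0 + 1306008 + 1199034 + 1280745 + 3794883 + 5310812 = 12891482
Σ Rᵢ = 0 + 144 + 134 + 143 + 422 + 591 = 1434
N̂ = 12891482 / 1434 ≈ 8989.9 → 8990

N ≈ 8990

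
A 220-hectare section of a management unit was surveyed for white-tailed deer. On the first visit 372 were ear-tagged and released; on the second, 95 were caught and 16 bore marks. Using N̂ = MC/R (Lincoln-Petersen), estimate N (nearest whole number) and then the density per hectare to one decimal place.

density ≈ 10.0 white-tailed deer per hectare

N̂ = 372·95/16 = 35340/16 ≈ 2208.8 → 2209
Density = N̂ / area = 2209 / 220 ≈ 10.04 → 10.0 per hectare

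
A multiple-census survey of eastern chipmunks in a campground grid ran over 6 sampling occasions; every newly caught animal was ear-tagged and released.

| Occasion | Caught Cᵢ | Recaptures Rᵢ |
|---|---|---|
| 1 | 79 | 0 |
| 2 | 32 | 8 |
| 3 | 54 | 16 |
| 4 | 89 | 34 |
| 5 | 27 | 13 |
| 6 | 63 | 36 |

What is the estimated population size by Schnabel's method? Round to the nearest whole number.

N ≈ 366

Marked at large before each occasion: Mᵢ = Σⱼ<ᵢ (Cⱼ − Rⱼ) → M1=0, M2=79, M3=103, M4=141, M5=196, M6=210
Σ MᵢCᵢ = 0·79 + 79·32 + 103·54 + 141·89 + 196·27 + 210·63 = 0 + 2528 + 5562 + 12549 + 5292 + 13230 = 39161
Σ Rᵢ = 0 + 8 + 16 + 34 + 13 + 36 = 107
N̂ = 39161 / 107 ≈ 366.0 → 366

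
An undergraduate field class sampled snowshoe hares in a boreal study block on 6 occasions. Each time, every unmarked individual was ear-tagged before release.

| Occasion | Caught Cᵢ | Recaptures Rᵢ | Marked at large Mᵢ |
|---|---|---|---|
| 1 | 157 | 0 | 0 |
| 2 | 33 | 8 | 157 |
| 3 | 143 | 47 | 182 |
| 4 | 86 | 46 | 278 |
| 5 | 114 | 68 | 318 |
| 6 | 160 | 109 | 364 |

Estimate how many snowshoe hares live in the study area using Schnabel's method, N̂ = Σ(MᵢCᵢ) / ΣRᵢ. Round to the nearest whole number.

N ≈ 538

Σ MᵢCᵢ = 0·157 + 157·33 + 182·143 + 278·86 + 318·114 + 364·160 = 0 + 5181 + 26026 + 23908 + 36252 + 58240 = 149607
Σ Rᵢ = 0 + 8 + 47 + 46 + 68 + 109 = 278
N̂ = 149607 / 278 ≈ 538.2 → 538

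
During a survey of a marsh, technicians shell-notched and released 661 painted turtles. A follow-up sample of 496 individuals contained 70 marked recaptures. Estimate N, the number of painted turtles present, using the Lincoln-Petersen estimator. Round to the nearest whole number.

N = (661 × 496) / 70 = 327856 / 70 ≈ 4683.7 → 4684

N ≈ 4684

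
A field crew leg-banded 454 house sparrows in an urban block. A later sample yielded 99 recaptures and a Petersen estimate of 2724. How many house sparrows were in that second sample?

C = 594

From N = M·C/R: C = N·R / M = 2724·99 / 454 = 269676 / 454 = 594.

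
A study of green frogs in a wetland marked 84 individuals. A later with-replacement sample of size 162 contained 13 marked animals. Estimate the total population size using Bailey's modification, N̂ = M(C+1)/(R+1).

N̂ = 84·(162+1)/(13+1) = 84·163/14 = 13692/14 = 978

N = 978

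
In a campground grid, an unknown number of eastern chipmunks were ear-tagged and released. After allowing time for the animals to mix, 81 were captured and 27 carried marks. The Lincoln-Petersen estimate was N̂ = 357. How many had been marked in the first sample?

From N = M·C/R: M = N·R / C = 357·27 / 81 = 9639 / 81 = 119.

M = 119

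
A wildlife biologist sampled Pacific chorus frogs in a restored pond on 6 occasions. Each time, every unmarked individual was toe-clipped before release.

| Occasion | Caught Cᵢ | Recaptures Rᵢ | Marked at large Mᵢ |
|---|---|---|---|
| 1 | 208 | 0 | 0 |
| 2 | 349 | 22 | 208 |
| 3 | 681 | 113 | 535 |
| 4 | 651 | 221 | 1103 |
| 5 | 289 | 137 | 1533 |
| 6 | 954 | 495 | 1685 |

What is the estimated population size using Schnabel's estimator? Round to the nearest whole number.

Σ MᵢCᵢ = 0·208 + 208·349 + 535·681 + 1103·651 + 1533·289 + 1685·954 = 0 + 72592 + 364335 + 718053 + 443037 + 1607490 = 3205507
Σ Rᵢ = 0 + 22 + 113 + 221 + 137 + 495 = 988
N̂ = 3205507 / 988 ≈ 3244.4 → 3244

N ≈ 3244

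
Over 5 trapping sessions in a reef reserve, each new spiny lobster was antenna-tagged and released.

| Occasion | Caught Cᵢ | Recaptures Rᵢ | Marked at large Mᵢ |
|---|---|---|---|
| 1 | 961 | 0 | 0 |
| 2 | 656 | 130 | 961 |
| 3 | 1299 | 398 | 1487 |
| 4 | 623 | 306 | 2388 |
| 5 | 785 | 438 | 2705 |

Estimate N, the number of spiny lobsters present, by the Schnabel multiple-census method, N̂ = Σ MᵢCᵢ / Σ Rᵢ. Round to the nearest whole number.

Σ MᵢCᵢ = 0·961 + 961·656 + 1487·1299 + 2388·623 + 2705·785 = 0 + 630416 + 1931613 + 1487724 + 2123425 = 6173178
Σ Rᵢ = 0 + 130 + 398 + 306 + 438 = 1272
N̂ = 6173178 / 1272 ≈ 4853.1 → 4853

N ≈ 4853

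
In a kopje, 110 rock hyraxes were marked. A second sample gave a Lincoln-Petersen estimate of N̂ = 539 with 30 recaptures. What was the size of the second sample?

C = 147

From N = M·C/R: C = N·R / M = 539·30 / 110 = 16170 / 110 = 147.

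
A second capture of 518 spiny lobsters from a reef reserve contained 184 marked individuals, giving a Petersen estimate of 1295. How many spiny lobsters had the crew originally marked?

From N = M·C/R: M = N·R / C = 1295·184 / 518 = 238280 / 518 = 460.

M = 460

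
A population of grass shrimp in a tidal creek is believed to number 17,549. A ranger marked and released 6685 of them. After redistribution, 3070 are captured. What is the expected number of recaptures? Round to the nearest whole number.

Expected recaptures E[R] = M·C / N.
E[R] = 6685 × 3070 / 17549 = 20522950 / 17549 ≈ 1169.47 → 1169

expected recaptures ≈ 1169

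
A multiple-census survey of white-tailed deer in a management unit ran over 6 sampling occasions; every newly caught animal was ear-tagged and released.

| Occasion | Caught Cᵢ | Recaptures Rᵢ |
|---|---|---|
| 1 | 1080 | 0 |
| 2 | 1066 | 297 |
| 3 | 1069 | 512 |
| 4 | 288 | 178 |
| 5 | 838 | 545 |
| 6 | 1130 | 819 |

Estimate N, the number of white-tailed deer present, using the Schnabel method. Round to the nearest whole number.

Marked at large before each occasion: Mᵢ = Σⱼ<ᵢ (Cⱼ − Rⱼ) → M1=0, M2=1080, M3=1849, M4=2406, M5=2516, M6=2809
Σ MᵢCᵢ = 0·1080 + 1080·1066 + 1849·1069 + 2406·288 + 2516·838 + 2809·1130 = 0 + 1151280 + 1976581 + 692928 + 2108408 + 3174170 = 9103367
Σ Rᵢ = 0 + 297 + 512 + 178 + 545 + 819 = 2351
N̂ = 9103367 / 2351 ≈ 3872.1 → 3872

N ≈ 3872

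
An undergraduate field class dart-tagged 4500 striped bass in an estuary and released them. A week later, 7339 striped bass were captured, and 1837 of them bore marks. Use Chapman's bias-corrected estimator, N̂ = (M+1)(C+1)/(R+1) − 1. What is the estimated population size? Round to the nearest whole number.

N ≈ 17,974

N̂ = (4500+1)(7339+1)/(1837+1) − 1 = 4501·7340/1838 − 1
= 33037340/1838 − 1 ≈ 17974.6 − 1 ≈ 17973.6 → 17974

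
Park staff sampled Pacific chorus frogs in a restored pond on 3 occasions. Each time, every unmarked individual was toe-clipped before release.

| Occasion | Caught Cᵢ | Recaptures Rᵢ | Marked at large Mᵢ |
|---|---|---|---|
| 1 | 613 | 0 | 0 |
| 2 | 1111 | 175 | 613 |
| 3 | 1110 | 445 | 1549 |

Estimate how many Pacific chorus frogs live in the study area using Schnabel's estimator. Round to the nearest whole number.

Σ MᵢCᵢ = 0·613 + 613·1111 + 1549·1110 = 0 + 681043 + 1719390 = 2400433
Σ Rᵢ = 0 + 175 + 445 = 620
N̂ = 2400433 / 620 ≈ 3871.7 → 3872

N ≈ 3872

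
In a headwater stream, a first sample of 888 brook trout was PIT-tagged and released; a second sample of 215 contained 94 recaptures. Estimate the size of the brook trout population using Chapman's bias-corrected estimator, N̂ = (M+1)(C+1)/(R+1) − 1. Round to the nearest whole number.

N̂ = (888+1)(215+1)/(94+1) − 1 = 889·216/95 − 1
= 192024/95 − 1 ≈ 2021.3 − 1 ≈ 2020.3 → 2020

N ≈ 2020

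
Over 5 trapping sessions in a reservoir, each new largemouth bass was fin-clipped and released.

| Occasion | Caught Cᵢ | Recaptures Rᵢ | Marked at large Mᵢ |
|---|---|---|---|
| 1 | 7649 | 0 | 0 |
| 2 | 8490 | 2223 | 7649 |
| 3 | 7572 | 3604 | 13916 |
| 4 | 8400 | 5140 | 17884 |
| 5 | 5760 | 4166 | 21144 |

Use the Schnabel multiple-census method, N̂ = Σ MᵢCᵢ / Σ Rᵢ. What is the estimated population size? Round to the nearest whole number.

N ≈ 29,229

Σ MᵢCᵢ = 0·7649 + 7649·8490 + 13916·7572 + 17884·8400 + 21144·5760 = 0 + 64940010 + 105371952 + 150225600 + 121789440 = 442327002
Σ Rᵢ = 0 + 2223 + 3604 + 5140 + 4166 = 15133
N̂ = 442327002 / 15133 ≈ 29229.3 → 29229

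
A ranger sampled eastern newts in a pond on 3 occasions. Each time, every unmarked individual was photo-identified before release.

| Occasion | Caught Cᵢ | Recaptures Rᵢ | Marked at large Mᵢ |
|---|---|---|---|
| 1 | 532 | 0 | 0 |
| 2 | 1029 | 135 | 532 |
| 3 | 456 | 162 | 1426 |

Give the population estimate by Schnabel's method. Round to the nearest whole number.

Σ MᵢCᵢ = 0·532 + 532·1029 + 1426·456 = 0 + 547428 + 650256 = 1197684
Σ Rᵢ = 0 + 135 + 162 = 297
N̂ = 1197684 / 297 ≈ 4032.6 → 4033

N ≈ 4033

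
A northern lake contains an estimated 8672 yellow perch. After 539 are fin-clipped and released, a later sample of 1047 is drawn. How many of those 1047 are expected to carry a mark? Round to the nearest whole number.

Expected recaptures E[R] = M·C / N.
E[R] = 539 × 1047 / 8672 = 564333 / 8672 ≈ 65.1 → 65

expected recaptures ≈ 65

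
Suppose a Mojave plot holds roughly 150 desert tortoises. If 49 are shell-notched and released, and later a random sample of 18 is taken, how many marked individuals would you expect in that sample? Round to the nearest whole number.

expected recaptures ≈ 6

Expected recaptures E[R] = M·C / N.
E[R] = 49 × 18 / 150 = 882 / 150 ≈ 5.9 → 6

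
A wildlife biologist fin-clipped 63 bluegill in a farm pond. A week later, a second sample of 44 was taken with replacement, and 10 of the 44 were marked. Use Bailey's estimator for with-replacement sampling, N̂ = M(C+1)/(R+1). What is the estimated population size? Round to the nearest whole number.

N ≈ 258

N̂ = 63·(44+1)/(10+1) = 63·45/11 = 2835/11 ≈ 257.7 → 258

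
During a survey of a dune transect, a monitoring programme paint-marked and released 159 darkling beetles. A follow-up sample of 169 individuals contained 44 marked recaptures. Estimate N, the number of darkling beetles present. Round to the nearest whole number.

Lincoln-Petersen assumes M/N = R/C, so N = M·C / R.
N = (159 × 169) / 44 = 26871 / 44 ≈ 610.7 → 611

N ≈ 611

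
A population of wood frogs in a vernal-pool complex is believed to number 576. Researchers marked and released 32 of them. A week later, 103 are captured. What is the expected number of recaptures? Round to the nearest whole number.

expected recaptures ≈ 6

Expected recaptures E[R] = M·C / N.
E[R] = 32 × 103 / 576 = 3296 / 576 ≈ 5.7 → 6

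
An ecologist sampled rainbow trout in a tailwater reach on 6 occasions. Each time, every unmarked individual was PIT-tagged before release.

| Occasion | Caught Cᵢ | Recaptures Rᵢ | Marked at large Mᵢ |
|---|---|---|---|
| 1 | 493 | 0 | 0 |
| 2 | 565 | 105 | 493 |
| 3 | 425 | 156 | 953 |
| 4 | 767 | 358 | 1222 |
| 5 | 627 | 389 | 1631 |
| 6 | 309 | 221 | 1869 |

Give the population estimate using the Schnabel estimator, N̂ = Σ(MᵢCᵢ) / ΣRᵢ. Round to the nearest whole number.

Σ MᵢCᵢ = 0·493 + 493·565 + 953·425 + 1222·767 + 1631·627 + 1869·309 = 0 + 278545 + 405025 + 937274 + 1022637 + 577521 = 3221002
Σ Rᵢ = 0 + 105 + 156 + 358 + 389 + 221 = 1229
N̂ = 3221002 / 1229 ≈ 2620.8 → 2621

N ≈ 2621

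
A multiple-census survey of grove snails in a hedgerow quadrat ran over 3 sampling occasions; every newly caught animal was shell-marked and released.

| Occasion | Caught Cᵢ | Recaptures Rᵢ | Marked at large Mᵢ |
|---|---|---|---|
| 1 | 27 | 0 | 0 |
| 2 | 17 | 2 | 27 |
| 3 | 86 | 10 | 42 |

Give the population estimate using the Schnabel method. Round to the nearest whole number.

Σ MᵢCᵢ = 0·27 + 27·17 + 42·86 = 0 + 459 + 3612 = 4071
Σ Rᵢ = 0 + 2 + 10 = 12
N̂ = 4071 / 12 ≈ 339.2 → 339

N ≈ 339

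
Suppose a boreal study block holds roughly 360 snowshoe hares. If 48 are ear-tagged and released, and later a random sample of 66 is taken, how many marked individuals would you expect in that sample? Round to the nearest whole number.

Expected recaptures E[R] = M·C / N.
E[R] = 48 × 66 / 360 = 3168 / 360 ≈ 8.8 → 9

expected recaptures ≈ 9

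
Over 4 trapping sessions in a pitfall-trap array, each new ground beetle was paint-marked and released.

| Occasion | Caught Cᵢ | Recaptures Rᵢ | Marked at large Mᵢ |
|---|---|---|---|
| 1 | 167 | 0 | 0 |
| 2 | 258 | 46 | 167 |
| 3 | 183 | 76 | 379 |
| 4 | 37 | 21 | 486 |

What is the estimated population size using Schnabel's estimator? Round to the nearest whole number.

Σ MᵢCᵢ = 0·167 + 167·258 + 379·183 + 486·37 = 0 + 43086 + 69357 + 17982 = 130425
Σ Rᵢ = 0 + 46 + 76 + 21 = 143
N̂ = 130425 / 143 ≈ 912.1 → 912

N ≈ 912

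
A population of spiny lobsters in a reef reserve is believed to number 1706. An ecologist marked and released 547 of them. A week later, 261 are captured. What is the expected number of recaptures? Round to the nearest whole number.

expected recaptures ≈ 84

Expected recaptures E[R] = M·C / N.
E[R] = 547 × 261 / 1706 = 142767 / 1706 ≈ 83.7 → 84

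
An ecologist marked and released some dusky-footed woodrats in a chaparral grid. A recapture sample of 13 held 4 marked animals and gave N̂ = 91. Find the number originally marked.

From N = M·C/R: M = N·R / C = 91·4 / 13 = 364 / 13 = 28.

M = 28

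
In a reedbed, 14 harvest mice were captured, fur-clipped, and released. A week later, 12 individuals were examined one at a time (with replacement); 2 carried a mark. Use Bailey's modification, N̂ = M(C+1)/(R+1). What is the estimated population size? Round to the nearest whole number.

N̂ = 14·(12+1)/(2+1) = 14·13/3 = 182/3 ≈ 60.7 → 61

N ≈ 61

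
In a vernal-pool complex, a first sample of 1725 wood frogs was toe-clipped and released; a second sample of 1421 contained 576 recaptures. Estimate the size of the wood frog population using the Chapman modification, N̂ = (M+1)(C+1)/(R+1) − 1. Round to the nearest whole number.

N ≈ 4253

N̂ = (1725+1)(1421+1)/(576+1) − 1 = 1726·1422/577 − 1
= 2454372/577 − 1 ≈ 4253.7 − 1 ≈ 4252.7 → 4253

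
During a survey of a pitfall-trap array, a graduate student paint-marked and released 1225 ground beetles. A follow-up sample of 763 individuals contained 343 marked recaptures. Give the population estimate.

N = 2725

If marked individuals mix randomly, R/C ≈ M/N, giving N ≈ M·C/R.
N = (1225 × 763) / 343 = 934675 / 343 = 2725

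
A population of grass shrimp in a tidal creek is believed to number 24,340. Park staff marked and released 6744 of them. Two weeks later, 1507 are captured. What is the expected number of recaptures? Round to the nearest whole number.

expected recaptures ≈ 418

Expected recaptures E[R] = M·C / N.
E[R] = 6744 × 1507 / 24340 = 10163208 / 24340 ≈ 417.6 → 418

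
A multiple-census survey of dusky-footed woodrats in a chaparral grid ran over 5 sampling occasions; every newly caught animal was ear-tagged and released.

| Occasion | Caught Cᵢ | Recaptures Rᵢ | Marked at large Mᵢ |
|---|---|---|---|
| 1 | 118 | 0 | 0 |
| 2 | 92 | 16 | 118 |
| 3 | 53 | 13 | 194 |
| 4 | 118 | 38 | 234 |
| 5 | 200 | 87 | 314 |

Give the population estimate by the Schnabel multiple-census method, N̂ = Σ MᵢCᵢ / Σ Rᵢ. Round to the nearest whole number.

N ≈ 724

Σ MᵢCᵢ = 0·118 + 118·92 + 194·53 + 234·118 + 314·200 = 0 + 10856 + 10282 + 27612 + 62800 = 111550
Σ Rᵢ = 0 + 16 + 13 + 38 + 87 = 154
N̂ = 111550 / 154 ≈ 724.4 → 724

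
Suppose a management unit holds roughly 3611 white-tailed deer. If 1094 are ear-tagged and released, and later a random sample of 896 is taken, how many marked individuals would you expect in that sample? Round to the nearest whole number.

The marked fraction of the population is 1094/3611, so in a sample of 896 expect C·(M/N) marked.
E[R] = 1094 × 896 / 3611 = 980224 / 3611 ≈ 271.45 → 271

expected recaptures ≈ 271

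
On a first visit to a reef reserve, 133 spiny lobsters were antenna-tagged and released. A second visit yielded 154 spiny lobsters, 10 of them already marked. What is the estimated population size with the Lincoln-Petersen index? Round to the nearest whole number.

The marked fraction in the recapture sample should equal the marked fraction in the population: 10/154 = 133/N.
N = (133 × 154) / 10 = 20482 / 10 ≈ 2048.2 → 2048

N ≈ 2048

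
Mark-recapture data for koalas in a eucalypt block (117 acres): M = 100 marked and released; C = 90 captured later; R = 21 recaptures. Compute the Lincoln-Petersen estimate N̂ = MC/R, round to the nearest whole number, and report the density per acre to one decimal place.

density ≈ 3.7 koalas per acre

N̂ = 100·90/21 = 9000/21 ≈ 428.6 → 429
Density = N̂ / area = 429 / 117 ≈ 3.67 → 3.7 per acre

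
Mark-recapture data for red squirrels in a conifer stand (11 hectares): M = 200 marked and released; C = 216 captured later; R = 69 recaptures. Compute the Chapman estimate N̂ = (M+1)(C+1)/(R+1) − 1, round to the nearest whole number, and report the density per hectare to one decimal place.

density ≈ 56.5 red squirrels per hectare

N̂ = 201·217/70 − 1 = 43617/70 − 1 ≈ 622.1 → 622
Density = N̂ / area = 622 / 11 ≈ 56.545 → 56.5 per hectare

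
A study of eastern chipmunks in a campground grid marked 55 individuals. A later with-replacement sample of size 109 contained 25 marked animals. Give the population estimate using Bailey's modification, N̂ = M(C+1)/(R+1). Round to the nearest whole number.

N̂ = 55·(109+1)/(25+1) = 55·110/26 = 6050/26 ≈ 232.7 → 233

N ≈ 233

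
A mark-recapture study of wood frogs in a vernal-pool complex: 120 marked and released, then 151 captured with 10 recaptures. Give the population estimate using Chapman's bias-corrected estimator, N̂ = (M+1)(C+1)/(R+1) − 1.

N̂ = (120+1)(151+1)/(10+1) − 1 = 121·152/11 − 1
= 18392/11 − 1 = 1672 − 1 = 1671

N = 1671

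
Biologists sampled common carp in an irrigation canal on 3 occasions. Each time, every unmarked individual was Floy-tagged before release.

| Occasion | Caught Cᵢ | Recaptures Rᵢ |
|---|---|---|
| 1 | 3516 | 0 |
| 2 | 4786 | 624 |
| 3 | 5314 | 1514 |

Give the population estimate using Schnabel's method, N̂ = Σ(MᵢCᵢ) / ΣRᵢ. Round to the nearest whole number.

N ≈ 26,954

Marked at large before each occasion: Mᵢ = Σⱼ<ᵢ (Cⱼ − Rⱼ) → M1=0, M2=3516, M3=7678
Σ MᵢCᵢ = 0·3516 + 3516·4786 + 7678·5314 = 0 + 16827576 + 40800892 = 57628468
Σ Rᵢ = 0 + 624 + 1514 = 2138
N̂ = 57628468 / 2138 ≈ 26954.4 → 26954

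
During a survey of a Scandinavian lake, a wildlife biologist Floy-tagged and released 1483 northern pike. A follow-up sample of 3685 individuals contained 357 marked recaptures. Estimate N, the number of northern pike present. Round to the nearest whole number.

If marked individuals mix randomly, R/C ≈ M/N, giving N ≈ M·C/R.
N = (1483 × 3685) / 357 = 5464855 / 357 ≈ 15307.7 → 15308

N ≈ 15,308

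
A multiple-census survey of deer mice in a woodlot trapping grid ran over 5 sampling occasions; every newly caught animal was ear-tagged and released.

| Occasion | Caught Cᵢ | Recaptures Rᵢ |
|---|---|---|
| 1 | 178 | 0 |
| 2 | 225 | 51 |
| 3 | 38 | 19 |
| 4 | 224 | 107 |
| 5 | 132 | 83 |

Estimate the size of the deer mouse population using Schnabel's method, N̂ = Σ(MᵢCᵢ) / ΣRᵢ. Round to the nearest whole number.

Marked at large before each occasion: Mᵢ = Σⱼ<ᵢ (Cⱼ − Rⱼ) → M1=0, M2=178, M3=352, M4=371, M5=488
Σ MᵢCᵢ = 0·178 + 178·225 + 352·38 + 371·224 + 488·132 = 0 + 40050 + 13376 + 83104 + 64416 = 200946
Σ Rᵢ = 0 + 51 + 19 + 107 + 83 = 260
N̂ = 200946 / 260 ≈ 772.9 → 773

N ≈ 773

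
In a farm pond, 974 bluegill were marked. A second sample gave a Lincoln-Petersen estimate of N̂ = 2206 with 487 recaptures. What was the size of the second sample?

From N = M·C/R: C = N·R / M = 2206·487 / 974 = 1074322 / 974 = 1103.

C = 1103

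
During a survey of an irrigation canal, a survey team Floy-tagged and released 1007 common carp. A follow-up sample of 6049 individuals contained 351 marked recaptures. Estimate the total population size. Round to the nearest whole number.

N = (1007 × 6049) / 351 = 6091343 / 351 ≈ 17354.3 → 17354

N ≈ 17,354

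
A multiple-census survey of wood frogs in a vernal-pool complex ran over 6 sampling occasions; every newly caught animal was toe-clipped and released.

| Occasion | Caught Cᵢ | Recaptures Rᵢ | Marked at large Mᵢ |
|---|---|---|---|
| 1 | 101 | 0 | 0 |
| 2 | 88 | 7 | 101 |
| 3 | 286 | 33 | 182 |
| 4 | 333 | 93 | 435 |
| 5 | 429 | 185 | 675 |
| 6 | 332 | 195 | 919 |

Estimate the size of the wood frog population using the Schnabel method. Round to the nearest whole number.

N ≈ 1560

Σ MᵢCᵢ = 0·101 + 101·88 + 182·286 + 435·333 + 675·429 + 919·332 = 0 + 8888 + 52052 + 144855 + 289575 + 305108 = 800478
Σ Rᵢ = 0 + 7 + 33 + 93 + 185 + 195 = 513
N̂ = 800478 / 513 ≈ 1560.4 → 1560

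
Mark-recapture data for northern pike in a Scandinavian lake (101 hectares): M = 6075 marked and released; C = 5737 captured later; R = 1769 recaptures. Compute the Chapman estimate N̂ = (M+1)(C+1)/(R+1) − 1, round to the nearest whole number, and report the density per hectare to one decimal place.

N̂ = 6076·5738/1770 − 1 = 34864088/1770 − 1 ≈ 19696.2 → 19696
Density = N̂ / area = 19696 / 101 ≈ 195.01 → 195.0 per hectare

density ≈ 195.0 northern pike per hectare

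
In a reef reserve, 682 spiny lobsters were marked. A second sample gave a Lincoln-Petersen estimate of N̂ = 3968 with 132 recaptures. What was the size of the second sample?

C = 768

From N = M·C/R: C = N·R / M = 3968·132 / 682 = 523776 / 682 = 768.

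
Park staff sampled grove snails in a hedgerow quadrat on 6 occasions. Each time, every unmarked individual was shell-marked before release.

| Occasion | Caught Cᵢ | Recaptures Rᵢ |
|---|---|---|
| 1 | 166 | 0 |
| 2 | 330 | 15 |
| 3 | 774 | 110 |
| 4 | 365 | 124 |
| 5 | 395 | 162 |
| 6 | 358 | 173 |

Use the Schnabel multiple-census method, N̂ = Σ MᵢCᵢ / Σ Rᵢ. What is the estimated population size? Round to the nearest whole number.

N ≈ 3377

Marked at large before each occasion: Mᵢ = Σⱼ<ᵢ (Cⱼ − Rⱼ) → M1=0, M2=166, M3=481, M4=1145, M5=1386, M6=1619
Σ MᵢCᵢ = 0·166 + 166·330 + 481·774 + 1145·365 + 1386·395 + 1619·358 = 0 + 54780 + 372294 + 417925 + 547470 + 579602 = 1972071
Σ Rᵢ = 0 + 15 + 110 + 124 + 162 + 173 = 584
N̂ = 1972071 / 584 ≈ 3376.8 → 3377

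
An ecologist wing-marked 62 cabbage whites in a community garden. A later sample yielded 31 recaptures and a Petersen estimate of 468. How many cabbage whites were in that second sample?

C = 234

From N = M·C/R: C = N·R / M = 468·31 / 62 = 14508 / 62 = 234.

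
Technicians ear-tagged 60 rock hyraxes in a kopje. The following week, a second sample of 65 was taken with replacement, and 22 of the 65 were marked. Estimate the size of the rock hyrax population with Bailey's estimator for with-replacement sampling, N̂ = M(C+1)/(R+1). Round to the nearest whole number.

N ≈ 172

N̂ = 60·(65+1)/(22+1) = 60·66/23 = 3960/23 ≈ 172.2 → 172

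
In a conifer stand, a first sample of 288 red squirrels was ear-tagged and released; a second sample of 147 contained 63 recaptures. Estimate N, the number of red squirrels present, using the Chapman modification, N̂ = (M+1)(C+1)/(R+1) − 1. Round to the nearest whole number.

N ≈ 667

N̂ = (288+1)(147+1)/(63+1) − 1 = 289·148/64 − 1
= 42772/64 − 1 ≈ 668.3 − 1 ≈ 667.3 → 667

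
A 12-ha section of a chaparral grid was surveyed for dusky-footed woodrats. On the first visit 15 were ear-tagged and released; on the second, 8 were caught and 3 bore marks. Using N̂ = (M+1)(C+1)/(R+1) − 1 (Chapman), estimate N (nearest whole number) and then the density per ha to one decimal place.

N̂ = 16·9/4 − 1 = 144/4 − 1 = 35
Density = N̂ / area = 35 / 12 ≈ 2.92 → 2.9 per ha

density ≈ 2.9 dusky-footed woodrats per ha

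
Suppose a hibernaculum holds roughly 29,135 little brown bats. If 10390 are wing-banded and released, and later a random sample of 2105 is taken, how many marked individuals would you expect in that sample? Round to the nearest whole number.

expected recaptures ≈ 751

Expected recaptures E[R] = M·C / N.
E[R] = 10390 × 2105 / 29135 = 21870950 / 29135 ≈ 750.7 → 751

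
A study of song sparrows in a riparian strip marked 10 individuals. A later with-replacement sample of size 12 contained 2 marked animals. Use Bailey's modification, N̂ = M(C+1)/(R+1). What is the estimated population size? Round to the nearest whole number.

N ≈ 43

N̂ = 10·(12+1)/(2+1) = 10·13/3 = 130/3 ≈ 43.3 → 43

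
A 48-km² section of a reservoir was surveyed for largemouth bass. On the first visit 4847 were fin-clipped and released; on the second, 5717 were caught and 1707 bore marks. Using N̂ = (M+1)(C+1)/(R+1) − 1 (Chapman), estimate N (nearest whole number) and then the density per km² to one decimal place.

density ≈ 338.1 largemouth bass per km²

N̂ = 4848·5718/1708 − 1 = 27720864/1708 − 1 ≈ 16229.0 → 16229
Density = N̂ / area = 16229 / 48 ≈ 338.10 → 338.1 per km²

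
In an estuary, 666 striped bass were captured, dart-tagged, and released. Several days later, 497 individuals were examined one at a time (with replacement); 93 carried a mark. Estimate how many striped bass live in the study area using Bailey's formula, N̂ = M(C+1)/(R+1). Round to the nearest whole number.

N ≈ 3528

N̂ = 666·(497+1)/(93+1) = 666·498/94 = 331668/94 ≈ 3528.4 → 3528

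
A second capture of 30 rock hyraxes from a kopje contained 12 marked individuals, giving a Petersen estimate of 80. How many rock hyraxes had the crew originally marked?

M = 32

From N = M·C/R: M = N·R / C = 80·12 / 30 = 960 / 30 = 32.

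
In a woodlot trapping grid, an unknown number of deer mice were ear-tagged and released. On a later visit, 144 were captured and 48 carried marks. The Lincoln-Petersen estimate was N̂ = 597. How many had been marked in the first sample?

From N = M·C/R: M = N·R / C = 597·48 / 144 = 28656 / 144 = 199.

M = 199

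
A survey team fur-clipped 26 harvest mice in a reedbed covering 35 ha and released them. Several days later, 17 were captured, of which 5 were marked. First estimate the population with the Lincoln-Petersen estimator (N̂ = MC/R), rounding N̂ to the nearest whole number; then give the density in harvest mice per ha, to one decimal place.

density ≈ 2.5 harvest mice per ha

N̂ = 26·17/5 = 442/5 ≈ 88.4 → 88
Density = N̂ / area = 88 / 35 ≈ 2.51 → 2.5 per ha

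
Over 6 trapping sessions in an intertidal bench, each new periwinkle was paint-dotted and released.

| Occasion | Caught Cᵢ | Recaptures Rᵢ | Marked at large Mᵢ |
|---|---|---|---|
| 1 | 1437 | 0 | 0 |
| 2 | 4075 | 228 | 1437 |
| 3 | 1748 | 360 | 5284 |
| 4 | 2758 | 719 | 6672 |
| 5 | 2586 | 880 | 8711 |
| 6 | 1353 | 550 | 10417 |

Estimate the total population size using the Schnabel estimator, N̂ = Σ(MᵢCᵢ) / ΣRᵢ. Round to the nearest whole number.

Σ MᵢCᵢ = 0·1437 + 1437·4075 + 5284·1748 + 6672·2758 + 8711·2586 + 10417·1353 = 0 + 5855775 + 9236432 + 18401376 + 22526646 + 14094201 = 70114430
Σ Rᵢ = 0 + 228 + 360 + 719 + 880 + 550 = 2737
N̂ = 70114430 / 2737 ≈ 25617.3 → 25617

N ≈ 25,617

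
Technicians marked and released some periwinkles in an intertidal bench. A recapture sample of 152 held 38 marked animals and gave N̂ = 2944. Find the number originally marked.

From N = M·C/R: M = N·R / C = 2944·38 / 152 = 111872 / 152 = 736.

M = 736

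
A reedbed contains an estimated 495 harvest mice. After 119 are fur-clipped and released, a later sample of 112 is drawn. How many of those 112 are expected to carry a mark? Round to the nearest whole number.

Expected recaptures E[R] = M·C / N.
E[R] = 119 × 112 / 495 = 13328 / 495 ≈ 26.9 → 27

expected recaptures ≈ 27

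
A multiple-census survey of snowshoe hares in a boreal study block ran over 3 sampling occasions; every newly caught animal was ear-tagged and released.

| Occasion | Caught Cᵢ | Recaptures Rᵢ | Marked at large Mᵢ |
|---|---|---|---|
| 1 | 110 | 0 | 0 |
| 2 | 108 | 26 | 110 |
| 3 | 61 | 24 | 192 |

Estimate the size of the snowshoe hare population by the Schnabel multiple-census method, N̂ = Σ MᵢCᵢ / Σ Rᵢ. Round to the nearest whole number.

Σ MᵢCᵢ = 0·110 + 110·108 + 192·61 = 0 + 11880 + 11712 = 23592
Σ Rᵢ = 0 + 26 + 24 = 50
N̂ = 23592 / 50 ≈ 471.8 → 472

N ≈ 472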